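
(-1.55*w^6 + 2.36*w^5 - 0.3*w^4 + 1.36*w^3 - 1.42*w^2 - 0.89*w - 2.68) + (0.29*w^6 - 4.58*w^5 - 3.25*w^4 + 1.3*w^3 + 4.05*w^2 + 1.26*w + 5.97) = -1.26*w^6 - 2.22*w^5 - 3.55*w^4 + 2.66*w^3 + 2.63*w^2 + 0.37*w + 3.29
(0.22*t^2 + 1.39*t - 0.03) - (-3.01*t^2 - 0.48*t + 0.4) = 3.23*t^2 + 1.87*t - 0.43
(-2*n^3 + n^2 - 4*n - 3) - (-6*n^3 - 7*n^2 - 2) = 4*n^3 + 8*n^2 - 4*n - 1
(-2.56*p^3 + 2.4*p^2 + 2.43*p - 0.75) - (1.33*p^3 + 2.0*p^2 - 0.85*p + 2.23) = -3.89*p^3 + 0.4*p^2 + 3.28*p - 2.98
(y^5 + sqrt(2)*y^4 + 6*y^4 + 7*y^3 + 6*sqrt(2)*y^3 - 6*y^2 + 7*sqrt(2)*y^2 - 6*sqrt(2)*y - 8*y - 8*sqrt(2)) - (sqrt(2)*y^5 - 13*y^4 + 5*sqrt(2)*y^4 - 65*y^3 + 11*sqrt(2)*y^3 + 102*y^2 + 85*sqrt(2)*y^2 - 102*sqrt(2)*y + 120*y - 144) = -sqrt(2)*y^5 + y^5 - 4*sqrt(2)*y^4 + 19*y^4 - 5*sqrt(2)*y^3 + 72*y^3 - 78*sqrt(2)*y^2 - 108*y^2 - 128*y + 96*sqrt(2)*y - 8*sqrt(2) + 144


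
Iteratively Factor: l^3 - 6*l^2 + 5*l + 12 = (l - 4)*(l^2 - 2*l - 3) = (l - 4)*(l - 3)*(l + 1)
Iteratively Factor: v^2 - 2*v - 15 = (v - 5)*(v + 3)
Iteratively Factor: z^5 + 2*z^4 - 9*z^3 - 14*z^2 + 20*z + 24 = (z + 3)*(z^4 - z^3 - 6*z^2 + 4*z + 8) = (z + 2)*(z + 3)*(z^3 - 3*z^2 + 4) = (z + 1)*(z + 2)*(z + 3)*(z^2 - 4*z + 4) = (z - 2)*(z + 1)*(z + 2)*(z + 3)*(z - 2)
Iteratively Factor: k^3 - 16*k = (k - 4)*(k^2 + 4*k) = (k - 4)*(k + 4)*(k)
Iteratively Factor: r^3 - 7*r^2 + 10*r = (r)*(r^2 - 7*r + 10) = r*(r - 2)*(r - 5)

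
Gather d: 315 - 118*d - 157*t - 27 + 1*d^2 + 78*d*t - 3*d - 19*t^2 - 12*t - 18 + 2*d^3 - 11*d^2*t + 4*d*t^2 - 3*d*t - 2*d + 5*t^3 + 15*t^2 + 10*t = 2*d^3 + d^2*(1 - 11*t) + d*(4*t^2 + 75*t - 123) + 5*t^3 - 4*t^2 - 159*t + 270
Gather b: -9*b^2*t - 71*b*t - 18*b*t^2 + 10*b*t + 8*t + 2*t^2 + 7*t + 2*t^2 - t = -9*b^2*t + b*(-18*t^2 - 61*t) + 4*t^2 + 14*t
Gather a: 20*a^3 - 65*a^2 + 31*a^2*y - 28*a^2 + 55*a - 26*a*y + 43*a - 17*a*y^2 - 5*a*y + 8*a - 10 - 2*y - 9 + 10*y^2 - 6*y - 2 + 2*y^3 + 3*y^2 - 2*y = 20*a^3 + a^2*(31*y - 93) + a*(-17*y^2 - 31*y + 106) + 2*y^3 + 13*y^2 - 10*y - 21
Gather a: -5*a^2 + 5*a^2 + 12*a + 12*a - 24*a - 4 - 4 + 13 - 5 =0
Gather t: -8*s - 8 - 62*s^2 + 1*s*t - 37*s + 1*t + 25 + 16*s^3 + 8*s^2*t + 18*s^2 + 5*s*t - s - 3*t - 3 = 16*s^3 - 44*s^2 - 46*s + t*(8*s^2 + 6*s - 2) + 14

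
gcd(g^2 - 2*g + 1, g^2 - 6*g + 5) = g - 1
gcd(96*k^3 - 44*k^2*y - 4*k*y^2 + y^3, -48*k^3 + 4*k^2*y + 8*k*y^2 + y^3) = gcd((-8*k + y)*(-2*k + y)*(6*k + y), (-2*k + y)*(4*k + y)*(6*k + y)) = -12*k^2 + 4*k*y + y^2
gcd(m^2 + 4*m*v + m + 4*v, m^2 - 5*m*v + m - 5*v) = m + 1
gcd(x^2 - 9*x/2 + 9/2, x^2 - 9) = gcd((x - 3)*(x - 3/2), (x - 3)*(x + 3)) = x - 3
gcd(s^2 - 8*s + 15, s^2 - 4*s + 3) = s - 3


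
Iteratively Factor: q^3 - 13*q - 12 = (q - 4)*(q^2 + 4*q + 3) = (q - 4)*(q + 3)*(q + 1)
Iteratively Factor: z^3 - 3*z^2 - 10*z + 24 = (z - 4)*(z^2 + z - 6) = (z - 4)*(z + 3)*(z - 2)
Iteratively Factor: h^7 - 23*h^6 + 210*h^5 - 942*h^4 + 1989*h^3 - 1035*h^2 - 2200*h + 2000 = (h - 4)*(h^6 - 19*h^5 + 134*h^4 - 406*h^3 + 365*h^2 + 425*h - 500) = (h - 4)*(h + 1)*(h^5 - 20*h^4 + 154*h^3 - 560*h^2 + 925*h - 500) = (h - 5)*(h - 4)*(h + 1)*(h^4 - 15*h^3 + 79*h^2 - 165*h + 100) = (h - 5)*(h - 4)^2*(h + 1)*(h^3 - 11*h^2 + 35*h - 25) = (h - 5)^2*(h - 4)^2*(h + 1)*(h^2 - 6*h + 5) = (h - 5)^2*(h - 4)^2*(h - 1)*(h + 1)*(h - 5)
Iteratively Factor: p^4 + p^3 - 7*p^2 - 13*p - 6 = (p - 3)*(p^3 + 4*p^2 + 5*p + 2) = (p - 3)*(p + 1)*(p^2 + 3*p + 2) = (p - 3)*(p + 1)^2*(p + 2)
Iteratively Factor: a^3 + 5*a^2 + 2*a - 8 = (a - 1)*(a^2 + 6*a + 8) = (a - 1)*(a + 4)*(a + 2)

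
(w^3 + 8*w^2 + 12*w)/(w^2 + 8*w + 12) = w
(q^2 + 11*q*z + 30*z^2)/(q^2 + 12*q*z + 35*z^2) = (q + 6*z)/(q + 7*z)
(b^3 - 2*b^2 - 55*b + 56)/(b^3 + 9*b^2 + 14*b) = (b^2 - 9*b + 8)/(b*(b + 2))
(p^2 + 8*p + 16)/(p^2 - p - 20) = (p + 4)/(p - 5)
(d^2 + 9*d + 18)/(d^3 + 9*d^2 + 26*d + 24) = (d + 6)/(d^2 + 6*d + 8)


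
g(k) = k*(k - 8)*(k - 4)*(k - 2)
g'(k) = k*(k - 8)*(k - 4) + k*(k - 8)*(k - 2) + k*(k - 4)*(k - 2) + (k - 8)*(k - 4)*(k - 2) = 4*k^3 - 42*k^2 + 112*k - 64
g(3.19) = 14.79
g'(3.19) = -4.27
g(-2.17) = 567.81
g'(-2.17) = -545.69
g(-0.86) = 105.91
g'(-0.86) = -193.93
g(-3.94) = 2218.75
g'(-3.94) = -1401.92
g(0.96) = -21.37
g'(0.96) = 8.35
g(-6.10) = 7036.48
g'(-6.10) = -3217.94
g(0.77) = -22.12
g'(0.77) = -0.84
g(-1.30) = 211.45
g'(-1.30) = -289.37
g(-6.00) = 6720.00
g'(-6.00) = -3112.00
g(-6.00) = 6720.00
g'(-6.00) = -3112.00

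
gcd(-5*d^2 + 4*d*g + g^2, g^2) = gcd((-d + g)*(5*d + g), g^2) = 1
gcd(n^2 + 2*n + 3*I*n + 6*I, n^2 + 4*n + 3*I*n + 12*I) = n + 3*I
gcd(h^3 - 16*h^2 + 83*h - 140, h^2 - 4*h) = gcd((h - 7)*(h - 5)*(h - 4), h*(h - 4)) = h - 4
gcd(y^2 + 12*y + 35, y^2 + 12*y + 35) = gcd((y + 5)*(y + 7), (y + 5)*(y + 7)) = y^2 + 12*y + 35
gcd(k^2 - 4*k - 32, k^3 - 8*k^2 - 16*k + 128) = k^2 - 4*k - 32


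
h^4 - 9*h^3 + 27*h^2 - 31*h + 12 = (h - 4)*(h - 3)*(h - 1)^2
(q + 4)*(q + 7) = q^2 + 11*q + 28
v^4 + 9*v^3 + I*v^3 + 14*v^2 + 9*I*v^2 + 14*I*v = v*(v + 2)*(v + 7)*(v + I)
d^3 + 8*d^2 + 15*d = d*(d + 3)*(d + 5)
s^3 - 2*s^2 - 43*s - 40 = (s - 8)*(s + 1)*(s + 5)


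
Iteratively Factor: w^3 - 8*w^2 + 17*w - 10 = (w - 1)*(w^2 - 7*w + 10) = (w - 5)*(w - 1)*(w - 2)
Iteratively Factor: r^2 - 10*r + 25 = (r - 5)*(r - 5)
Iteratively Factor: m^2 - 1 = (m - 1)*(m + 1)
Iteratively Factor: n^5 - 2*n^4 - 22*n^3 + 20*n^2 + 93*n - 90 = (n - 5)*(n^4 + 3*n^3 - 7*n^2 - 15*n + 18) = (n - 5)*(n + 3)*(n^3 - 7*n + 6) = (n - 5)*(n - 2)*(n + 3)*(n^2 + 2*n - 3) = (n - 5)*(n - 2)*(n - 1)*(n + 3)*(n + 3)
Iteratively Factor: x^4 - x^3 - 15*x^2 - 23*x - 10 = (x + 2)*(x^3 - 3*x^2 - 9*x - 5) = (x - 5)*(x + 2)*(x^2 + 2*x + 1) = (x - 5)*(x + 1)*(x + 2)*(x + 1)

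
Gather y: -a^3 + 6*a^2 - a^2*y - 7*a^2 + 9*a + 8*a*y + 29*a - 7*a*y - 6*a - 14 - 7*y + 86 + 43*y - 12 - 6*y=-a^3 - a^2 + 32*a + y*(-a^2 + a + 30) + 60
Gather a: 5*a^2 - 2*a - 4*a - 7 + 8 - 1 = 5*a^2 - 6*a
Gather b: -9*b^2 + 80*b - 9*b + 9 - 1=-9*b^2 + 71*b + 8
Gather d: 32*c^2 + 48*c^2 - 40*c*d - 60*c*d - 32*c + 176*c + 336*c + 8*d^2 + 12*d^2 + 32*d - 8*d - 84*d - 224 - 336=80*c^2 + 480*c + 20*d^2 + d*(-100*c - 60) - 560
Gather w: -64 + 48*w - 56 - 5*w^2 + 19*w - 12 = -5*w^2 + 67*w - 132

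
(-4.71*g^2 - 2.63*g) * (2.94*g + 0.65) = -13.8474*g^3 - 10.7937*g^2 - 1.7095*g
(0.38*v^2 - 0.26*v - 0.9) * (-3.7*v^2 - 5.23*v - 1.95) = -1.406*v^4 - 1.0254*v^3 + 3.9488*v^2 + 5.214*v + 1.755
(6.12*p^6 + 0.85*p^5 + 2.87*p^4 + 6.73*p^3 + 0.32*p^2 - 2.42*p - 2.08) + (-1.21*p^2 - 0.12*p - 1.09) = 6.12*p^6 + 0.85*p^5 + 2.87*p^4 + 6.73*p^3 - 0.89*p^2 - 2.54*p - 3.17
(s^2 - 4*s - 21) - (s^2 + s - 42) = 21 - 5*s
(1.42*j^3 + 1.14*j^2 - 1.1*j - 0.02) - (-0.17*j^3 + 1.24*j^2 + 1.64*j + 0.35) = 1.59*j^3 - 0.1*j^2 - 2.74*j - 0.37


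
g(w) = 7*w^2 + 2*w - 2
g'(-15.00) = -208.00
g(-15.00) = 1543.00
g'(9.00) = 128.00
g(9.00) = 583.00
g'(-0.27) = -1.78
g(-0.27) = -2.03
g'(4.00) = 58.00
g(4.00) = 118.00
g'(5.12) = 73.68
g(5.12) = 191.74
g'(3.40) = 49.60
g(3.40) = 85.72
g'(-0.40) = -3.60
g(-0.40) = -1.68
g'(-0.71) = -7.94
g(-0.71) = 0.11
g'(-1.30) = -16.20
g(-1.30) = 7.23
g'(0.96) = 15.44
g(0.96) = 6.37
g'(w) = 14*w + 2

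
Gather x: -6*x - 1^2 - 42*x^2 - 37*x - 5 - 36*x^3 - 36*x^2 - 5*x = -36*x^3 - 78*x^2 - 48*x - 6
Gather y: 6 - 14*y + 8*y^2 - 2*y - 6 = 8*y^2 - 16*y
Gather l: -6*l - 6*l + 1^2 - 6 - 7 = -12*l - 12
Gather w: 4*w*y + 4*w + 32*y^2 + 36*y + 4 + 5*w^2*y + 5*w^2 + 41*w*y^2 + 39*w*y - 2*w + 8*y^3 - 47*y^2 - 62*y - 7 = w^2*(5*y + 5) + w*(41*y^2 + 43*y + 2) + 8*y^3 - 15*y^2 - 26*y - 3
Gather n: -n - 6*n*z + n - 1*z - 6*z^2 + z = -6*n*z - 6*z^2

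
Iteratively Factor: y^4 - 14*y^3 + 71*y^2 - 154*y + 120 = (y - 4)*(y^3 - 10*y^2 + 31*y - 30) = (y - 4)*(y - 2)*(y^2 - 8*y + 15) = (y - 4)*(y - 3)*(y - 2)*(y - 5)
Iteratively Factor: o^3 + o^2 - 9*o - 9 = (o + 1)*(o^2 - 9) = (o - 3)*(o + 1)*(o + 3)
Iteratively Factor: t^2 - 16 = (t - 4)*(t + 4)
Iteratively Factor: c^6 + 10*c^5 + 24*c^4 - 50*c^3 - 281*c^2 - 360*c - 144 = (c + 4)*(c^5 + 6*c^4 - 50*c^2 - 81*c - 36) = (c + 3)*(c + 4)*(c^4 + 3*c^3 - 9*c^2 - 23*c - 12) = (c + 3)*(c + 4)^2*(c^3 - c^2 - 5*c - 3) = (c - 3)*(c + 3)*(c + 4)^2*(c^2 + 2*c + 1) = (c - 3)*(c + 1)*(c + 3)*(c + 4)^2*(c + 1)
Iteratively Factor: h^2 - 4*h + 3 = (h - 3)*(h - 1)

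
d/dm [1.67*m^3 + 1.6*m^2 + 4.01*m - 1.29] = 5.01*m^2 + 3.2*m + 4.01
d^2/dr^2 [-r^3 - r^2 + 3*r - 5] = -6*r - 2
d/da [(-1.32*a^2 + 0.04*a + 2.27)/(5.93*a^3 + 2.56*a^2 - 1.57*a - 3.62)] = (7.8276*a^4 - 0.4744*a^3 - 38.4133*a^2 - 2.0656*a + 3.4191)/(35.1649*a^6 + 30.3616*a^5 - 12.0666*a^4 - 50.9716*a^3 - 16.0695*a^2 + 11.3668*a + 13.1044)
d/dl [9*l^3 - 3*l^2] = 3*l*(9*l - 2)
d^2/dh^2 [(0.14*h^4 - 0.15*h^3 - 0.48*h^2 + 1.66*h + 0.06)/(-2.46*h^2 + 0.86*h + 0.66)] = (-1.694448*h^6 + 1.777104*h^5 + 0.742559999999997*h^4 - 18.6228*h^3 + 2.276424*h^2 - 15.0174*h + 2.019024)/(14.886936*h^6 - 15.613128*h^5 - 6.52392*h^4 + 7.74172*h^3 + 1.75032*h^2 - 1.123848*h - 0.287496)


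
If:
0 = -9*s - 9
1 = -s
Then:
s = -1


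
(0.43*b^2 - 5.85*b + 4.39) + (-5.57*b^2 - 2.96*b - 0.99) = -5.14*b^2 - 8.81*b + 3.4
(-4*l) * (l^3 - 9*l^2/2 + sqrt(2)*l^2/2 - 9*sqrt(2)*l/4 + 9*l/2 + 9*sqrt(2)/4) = -4*l^4 - 2*sqrt(2)*l^3 + 18*l^3 - 18*l^2 + 9*sqrt(2)*l^2 - 9*sqrt(2)*l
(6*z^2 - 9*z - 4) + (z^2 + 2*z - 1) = 7*z^2 - 7*z - 5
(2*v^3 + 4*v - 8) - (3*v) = 2*v^3 + v - 8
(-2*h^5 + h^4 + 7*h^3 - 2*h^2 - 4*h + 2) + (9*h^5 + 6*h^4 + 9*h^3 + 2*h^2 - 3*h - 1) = 7*h^5 + 7*h^4 + 16*h^3 - 7*h + 1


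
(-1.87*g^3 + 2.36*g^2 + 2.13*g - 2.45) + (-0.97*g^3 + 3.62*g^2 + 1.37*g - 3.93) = -2.84*g^3 + 5.98*g^2 + 3.5*g - 6.38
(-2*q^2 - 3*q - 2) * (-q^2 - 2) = 2*q^4 + 3*q^3 + 6*q^2 + 6*q + 4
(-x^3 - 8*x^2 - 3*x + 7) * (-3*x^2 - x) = 3*x^5 + 25*x^4 + 17*x^3 - 18*x^2 - 7*x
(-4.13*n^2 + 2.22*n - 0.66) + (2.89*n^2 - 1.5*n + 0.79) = -1.24*n^2 + 0.72*n + 0.13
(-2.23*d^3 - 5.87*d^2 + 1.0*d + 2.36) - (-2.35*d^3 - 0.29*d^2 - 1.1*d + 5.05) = 0.12*d^3 - 5.58*d^2 + 2.1*d - 2.69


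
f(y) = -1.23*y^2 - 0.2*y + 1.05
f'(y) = -2.46*y - 0.2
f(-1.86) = -2.83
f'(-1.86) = 4.38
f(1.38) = -1.57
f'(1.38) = -3.59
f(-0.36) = 0.96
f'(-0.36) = 0.69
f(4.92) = -29.71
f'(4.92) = -12.30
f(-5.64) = -36.95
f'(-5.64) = 13.67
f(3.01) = -10.70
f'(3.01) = -7.60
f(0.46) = 0.70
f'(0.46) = -1.33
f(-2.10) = -3.95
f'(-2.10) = 4.97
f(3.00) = -10.62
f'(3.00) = -7.58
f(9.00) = -100.38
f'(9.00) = -22.34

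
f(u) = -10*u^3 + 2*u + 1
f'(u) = 2 - 30*u^2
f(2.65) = -179.80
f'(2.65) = -208.68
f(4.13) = -695.19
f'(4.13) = -509.71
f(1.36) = -21.43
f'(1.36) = -53.49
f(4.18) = -720.99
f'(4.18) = -522.17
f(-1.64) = 41.83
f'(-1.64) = -78.69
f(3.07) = -282.20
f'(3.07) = -280.75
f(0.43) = 1.06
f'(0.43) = -3.55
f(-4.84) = 1125.12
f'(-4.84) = -700.77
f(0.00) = 1.00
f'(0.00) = 2.00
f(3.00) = -263.00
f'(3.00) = -268.00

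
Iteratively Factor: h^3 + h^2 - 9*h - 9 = (h - 3)*(h^2 + 4*h + 3) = (h - 3)*(h + 1)*(h + 3)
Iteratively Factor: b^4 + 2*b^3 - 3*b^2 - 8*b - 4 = (b + 1)*(b^3 + b^2 - 4*b - 4) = (b + 1)^2*(b^2 - 4) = (b - 2)*(b + 1)^2*(b + 2)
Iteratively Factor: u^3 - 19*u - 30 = (u - 5)*(u^2 + 5*u + 6) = (u - 5)*(u + 2)*(u + 3)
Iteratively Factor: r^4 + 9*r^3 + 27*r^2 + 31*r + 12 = (r + 3)*(r^3 + 6*r^2 + 9*r + 4) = (r + 3)*(r + 4)*(r^2 + 2*r + 1) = (r + 1)*(r + 3)*(r + 4)*(r + 1)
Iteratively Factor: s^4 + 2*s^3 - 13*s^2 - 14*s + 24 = (s + 2)*(s^3 - 13*s + 12) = (s - 3)*(s + 2)*(s^2 + 3*s - 4) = (s - 3)*(s + 2)*(s + 4)*(s - 1)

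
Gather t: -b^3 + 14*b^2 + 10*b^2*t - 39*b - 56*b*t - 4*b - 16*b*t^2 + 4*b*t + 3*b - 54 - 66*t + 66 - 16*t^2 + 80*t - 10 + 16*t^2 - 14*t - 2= -b^3 + 14*b^2 - 16*b*t^2 - 40*b + t*(10*b^2 - 52*b)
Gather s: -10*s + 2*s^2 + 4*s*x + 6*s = 2*s^2 + s*(4*x - 4)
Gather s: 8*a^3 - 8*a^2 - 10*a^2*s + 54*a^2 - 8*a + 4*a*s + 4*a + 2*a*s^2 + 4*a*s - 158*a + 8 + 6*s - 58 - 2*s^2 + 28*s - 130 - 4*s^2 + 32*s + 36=8*a^3 + 46*a^2 - 162*a + s^2*(2*a - 6) + s*(-10*a^2 + 8*a + 66) - 144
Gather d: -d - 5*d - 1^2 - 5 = -6*d - 6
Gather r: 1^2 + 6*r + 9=6*r + 10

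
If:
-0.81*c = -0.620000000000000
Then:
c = 0.77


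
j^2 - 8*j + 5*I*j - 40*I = (j - 8)*(j + 5*I)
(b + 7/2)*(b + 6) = b^2 + 19*b/2 + 21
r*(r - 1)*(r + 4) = r^3 + 3*r^2 - 4*r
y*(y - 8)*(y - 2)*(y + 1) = y^4 - 9*y^3 + 6*y^2 + 16*y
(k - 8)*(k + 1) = k^2 - 7*k - 8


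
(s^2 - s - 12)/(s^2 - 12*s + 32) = (s + 3)/(s - 8)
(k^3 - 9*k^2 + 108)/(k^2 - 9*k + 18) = (k^2 - 3*k - 18)/(k - 3)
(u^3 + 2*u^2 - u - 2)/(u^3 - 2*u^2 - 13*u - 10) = (u - 1)/(u - 5)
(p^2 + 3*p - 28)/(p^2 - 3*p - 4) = (p + 7)/(p + 1)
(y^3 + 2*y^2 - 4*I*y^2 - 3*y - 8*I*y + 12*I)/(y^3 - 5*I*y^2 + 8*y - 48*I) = (y^2 + 2*y - 3)/(y^2 - I*y + 12)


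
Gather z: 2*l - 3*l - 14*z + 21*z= -l + 7*z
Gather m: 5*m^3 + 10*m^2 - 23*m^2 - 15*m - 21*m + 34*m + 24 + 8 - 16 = 5*m^3 - 13*m^2 - 2*m + 16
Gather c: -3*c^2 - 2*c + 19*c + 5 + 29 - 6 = -3*c^2 + 17*c + 28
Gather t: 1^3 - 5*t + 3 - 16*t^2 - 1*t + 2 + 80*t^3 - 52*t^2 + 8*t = 80*t^3 - 68*t^2 + 2*t + 6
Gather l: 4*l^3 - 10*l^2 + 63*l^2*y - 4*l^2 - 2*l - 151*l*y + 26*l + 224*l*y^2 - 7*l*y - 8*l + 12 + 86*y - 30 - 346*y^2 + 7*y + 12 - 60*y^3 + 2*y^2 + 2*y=4*l^3 + l^2*(63*y - 14) + l*(224*y^2 - 158*y + 16) - 60*y^3 - 344*y^2 + 95*y - 6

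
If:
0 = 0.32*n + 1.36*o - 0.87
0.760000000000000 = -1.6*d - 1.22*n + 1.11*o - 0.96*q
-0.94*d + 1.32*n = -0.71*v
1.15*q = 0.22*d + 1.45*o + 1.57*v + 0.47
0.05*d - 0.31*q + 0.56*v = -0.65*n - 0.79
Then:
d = -0.57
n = -0.65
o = 0.79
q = 1.90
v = 0.44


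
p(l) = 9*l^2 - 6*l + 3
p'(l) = 18*l - 6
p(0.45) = 2.12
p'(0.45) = 2.10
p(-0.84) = 14.39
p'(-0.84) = -21.12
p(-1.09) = 20.23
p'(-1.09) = -25.62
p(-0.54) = 8.86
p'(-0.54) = -15.72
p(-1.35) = 27.50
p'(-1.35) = -30.30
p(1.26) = 9.73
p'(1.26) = 16.68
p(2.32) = 37.52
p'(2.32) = 35.76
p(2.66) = 50.72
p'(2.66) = 41.88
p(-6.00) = 363.00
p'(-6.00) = -114.00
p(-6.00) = 363.00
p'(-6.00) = -114.00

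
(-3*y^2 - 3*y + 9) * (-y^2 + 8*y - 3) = 3*y^4 - 21*y^3 - 24*y^2 + 81*y - 27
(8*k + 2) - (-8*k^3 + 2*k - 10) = 8*k^3 + 6*k + 12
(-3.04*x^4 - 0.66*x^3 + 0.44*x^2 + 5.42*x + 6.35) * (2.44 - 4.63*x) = 14.0752*x^5 - 4.3618*x^4 - 3.6476*x^3 - 24.021*x^2 - 16.1757*x + 15.494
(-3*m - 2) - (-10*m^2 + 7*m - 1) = 10*m^2 - 10*m - 1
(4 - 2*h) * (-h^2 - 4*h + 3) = 2*h^3 + 4*h^2 - 22*h + 12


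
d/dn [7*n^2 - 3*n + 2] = 14*n - 3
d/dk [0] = 0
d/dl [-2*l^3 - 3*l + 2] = -6*l^2 - 3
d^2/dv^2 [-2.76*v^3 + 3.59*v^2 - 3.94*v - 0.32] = 7.18 - 16.56*v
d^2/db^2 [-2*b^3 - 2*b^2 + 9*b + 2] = -12*b - 4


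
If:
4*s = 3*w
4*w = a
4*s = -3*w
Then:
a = 0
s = 0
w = 0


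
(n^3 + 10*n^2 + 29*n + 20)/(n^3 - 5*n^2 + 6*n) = (n^3 + 10*n^2 + 29*n + 20)/(n*(n^2 - 5*n + 6))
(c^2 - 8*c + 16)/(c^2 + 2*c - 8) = (c^2 - 8*c + 16)/(c^2 + 2*c - 8)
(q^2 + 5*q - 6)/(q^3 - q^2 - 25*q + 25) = (q + 6)/(q^2 - 25)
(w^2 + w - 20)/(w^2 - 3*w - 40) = (w - 4)/(w - 8)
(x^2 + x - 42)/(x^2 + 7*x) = (x - 6)/x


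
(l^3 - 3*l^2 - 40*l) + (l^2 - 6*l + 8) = l^3 - 2*l^2 - 46*l + 8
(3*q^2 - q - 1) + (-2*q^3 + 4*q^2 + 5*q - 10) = -2*q^3 + 7*q^2 + 4*q - 11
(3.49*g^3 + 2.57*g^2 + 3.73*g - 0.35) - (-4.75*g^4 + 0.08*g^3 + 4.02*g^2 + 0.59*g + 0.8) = 4.75*g^4 + 3.41*g^3 - 1.45*g^2 + 3.14*g - 1.15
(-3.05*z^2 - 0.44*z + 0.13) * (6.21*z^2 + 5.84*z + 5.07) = -18.9405*z^4 - 20.5444*z^3 - 17.2258*z^2 - 1.4716*z + 0.6591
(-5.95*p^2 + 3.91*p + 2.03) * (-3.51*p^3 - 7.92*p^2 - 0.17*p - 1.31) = 20.8845*p^5 + 33.3999*p^4 - 37.081*p^3 - 8.9478*p^2 - 5.4672*p - 2.6593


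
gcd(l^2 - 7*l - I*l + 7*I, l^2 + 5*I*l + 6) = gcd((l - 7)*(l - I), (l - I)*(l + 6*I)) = l - I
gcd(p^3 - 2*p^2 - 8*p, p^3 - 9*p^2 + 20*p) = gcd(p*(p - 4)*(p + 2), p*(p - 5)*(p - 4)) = p^2 - 4*p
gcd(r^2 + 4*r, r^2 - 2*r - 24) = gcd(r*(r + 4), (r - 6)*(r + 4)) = r + 4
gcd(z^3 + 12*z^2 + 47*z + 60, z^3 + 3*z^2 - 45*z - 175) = z + 5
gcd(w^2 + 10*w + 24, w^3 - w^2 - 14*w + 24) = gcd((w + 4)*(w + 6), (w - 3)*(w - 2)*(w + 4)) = w + 4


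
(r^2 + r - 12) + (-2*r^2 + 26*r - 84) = -r^2 + 27*r - 96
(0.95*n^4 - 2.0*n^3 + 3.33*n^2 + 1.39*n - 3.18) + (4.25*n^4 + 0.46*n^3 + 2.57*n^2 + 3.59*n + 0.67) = 5.2*n^4 - 1.54*n^3 + 5.9*n^2 + 4.98*n - 2.51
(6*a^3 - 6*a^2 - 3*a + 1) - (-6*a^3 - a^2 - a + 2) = 12*a^3 - 5*a^2 - 2*a - 1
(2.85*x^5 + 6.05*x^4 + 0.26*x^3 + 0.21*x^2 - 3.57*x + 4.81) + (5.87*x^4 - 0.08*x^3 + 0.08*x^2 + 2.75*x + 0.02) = 2.85*x^5 + 11.92*x^4 + 0.18*x^3 + 0.29*x^2 - 0.82*x + 4.83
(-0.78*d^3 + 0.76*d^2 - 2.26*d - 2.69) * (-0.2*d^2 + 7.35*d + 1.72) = 0.156*d^5 - 5.885*d^4 + 4.6964*d^3 - 14.7658*d^2 - 23.6587*d - 4.6268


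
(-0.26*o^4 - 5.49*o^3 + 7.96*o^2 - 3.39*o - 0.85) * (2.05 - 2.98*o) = 0.7748*o^5 + 15.8272*o^4 - 34.9753*o^3 + 26.4202*o^2 - 4.4165*o - 1.7425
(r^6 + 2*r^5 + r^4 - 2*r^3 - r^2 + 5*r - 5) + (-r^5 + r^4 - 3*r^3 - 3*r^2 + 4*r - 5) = r^6 + r^5 + 2*r^4 - 5*r^3 - 4*r^2 + 9*r - 10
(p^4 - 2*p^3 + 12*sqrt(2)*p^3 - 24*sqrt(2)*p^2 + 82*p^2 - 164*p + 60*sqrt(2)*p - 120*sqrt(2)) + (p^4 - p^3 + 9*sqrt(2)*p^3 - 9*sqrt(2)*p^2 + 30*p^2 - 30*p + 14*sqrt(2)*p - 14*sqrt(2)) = 2*p^4 - 3*p^3 + 21*sqrt(2)*p^3 - 33*sqrt(2)*p^2 + 112*p^2 - 194*p + 74*sqrt(2)*p - 134*sqrt(2)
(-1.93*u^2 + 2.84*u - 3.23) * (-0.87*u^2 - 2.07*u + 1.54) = 1.6791*u^4 + 1.5243*u^3 - 6.0409*u^2 + 11.0597*u - 4.9742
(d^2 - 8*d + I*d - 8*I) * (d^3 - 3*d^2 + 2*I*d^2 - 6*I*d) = d^5 - 11*d^4 + 3*I*d^4 + 22*d^3 - 33*I*d^3 + 22*d^2 + 72*I*d^2 - 48*d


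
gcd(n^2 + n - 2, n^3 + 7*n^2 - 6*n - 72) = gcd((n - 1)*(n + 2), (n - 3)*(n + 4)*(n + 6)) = 1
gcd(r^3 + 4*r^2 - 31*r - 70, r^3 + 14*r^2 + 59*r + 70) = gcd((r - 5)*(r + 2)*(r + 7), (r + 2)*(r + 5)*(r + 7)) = r^2 + 9*r + 14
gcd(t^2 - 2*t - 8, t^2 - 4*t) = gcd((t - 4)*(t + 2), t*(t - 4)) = t - 4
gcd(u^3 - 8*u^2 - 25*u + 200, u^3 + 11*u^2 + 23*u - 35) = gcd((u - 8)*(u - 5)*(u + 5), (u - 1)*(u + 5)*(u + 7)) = u + 5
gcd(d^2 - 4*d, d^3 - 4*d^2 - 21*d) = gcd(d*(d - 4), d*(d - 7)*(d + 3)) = d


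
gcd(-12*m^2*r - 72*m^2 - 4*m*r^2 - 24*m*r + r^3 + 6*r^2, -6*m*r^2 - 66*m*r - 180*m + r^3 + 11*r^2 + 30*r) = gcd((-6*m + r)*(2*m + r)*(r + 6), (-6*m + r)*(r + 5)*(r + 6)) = -6*m*r - 36*m + r^2 + 6*r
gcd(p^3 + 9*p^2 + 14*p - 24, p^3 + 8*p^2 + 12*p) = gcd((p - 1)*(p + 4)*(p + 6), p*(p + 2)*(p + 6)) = p + 6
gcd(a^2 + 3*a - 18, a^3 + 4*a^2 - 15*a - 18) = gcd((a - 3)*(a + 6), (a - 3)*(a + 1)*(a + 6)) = a^2 + 3*a - 18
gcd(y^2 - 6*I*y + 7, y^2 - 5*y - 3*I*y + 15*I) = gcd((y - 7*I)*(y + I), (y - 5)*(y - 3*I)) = 1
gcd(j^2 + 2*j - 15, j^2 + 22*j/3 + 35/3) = j + 5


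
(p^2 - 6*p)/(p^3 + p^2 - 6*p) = (p - 6)/(p^2 + p - 6)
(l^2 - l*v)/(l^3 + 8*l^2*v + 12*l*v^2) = (l - v)/(l^2 + 8*l*v + 12*v^2)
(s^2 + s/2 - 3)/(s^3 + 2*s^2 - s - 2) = (s - 3/2)/(s^2 - 1)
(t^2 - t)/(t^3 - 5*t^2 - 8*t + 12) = t/(t^2 - 4*t - 12)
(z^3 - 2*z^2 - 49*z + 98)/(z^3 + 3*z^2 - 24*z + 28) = (z - 7)/(z - 2)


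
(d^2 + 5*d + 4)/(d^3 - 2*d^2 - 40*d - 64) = (d + 1)/(d^2 - 6*d - 16)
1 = 1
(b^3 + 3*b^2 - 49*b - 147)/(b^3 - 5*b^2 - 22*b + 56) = (b^2 + 10*b + 21)/(b^2 + 2*b - 8)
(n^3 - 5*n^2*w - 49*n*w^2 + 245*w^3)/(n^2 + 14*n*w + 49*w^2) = (n^2 - 12*n*w + 35*w^2)/(n + 7*w)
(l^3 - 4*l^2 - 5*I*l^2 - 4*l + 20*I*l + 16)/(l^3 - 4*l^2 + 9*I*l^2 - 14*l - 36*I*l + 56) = (l^2 - 5*I*l - 4)/(l^2 + 9*I*l - 14)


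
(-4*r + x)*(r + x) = -4*r^2 - 3*r*x + x^2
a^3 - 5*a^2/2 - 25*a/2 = a*(a - 5)*(a + 5/2)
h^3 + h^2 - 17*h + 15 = (h - 3)*(h - 1)*(h + 5)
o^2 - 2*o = o*(o - 2)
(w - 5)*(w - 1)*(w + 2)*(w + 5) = w^4 + w^3 - 27*w^2 - 25*w + 50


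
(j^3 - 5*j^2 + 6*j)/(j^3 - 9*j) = (j - 2)/(j + 3)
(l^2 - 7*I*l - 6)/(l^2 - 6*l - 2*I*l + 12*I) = (l^2 - 7*I*l - 6)/(l^2 - 6*l - 2*I*l + 12*I)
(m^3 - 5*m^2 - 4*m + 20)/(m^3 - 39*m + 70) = (m + 2)/(m + 7)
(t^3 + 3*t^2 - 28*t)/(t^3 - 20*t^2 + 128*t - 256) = t*(t + 7)/(t^2 - 16*t + 64)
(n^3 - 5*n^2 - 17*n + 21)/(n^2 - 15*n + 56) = (n^2 + 2*n - 3)/(n - 8)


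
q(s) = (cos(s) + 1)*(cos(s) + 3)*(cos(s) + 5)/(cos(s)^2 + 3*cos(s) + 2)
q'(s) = (2*sin(s)*cos(s) + 3*sin(s))*(cos(s) + 1)*(cos(s) + 3)*(cos(s) + 5)/(cos(s)^2 + 3*cos(s) + 2)^2 - (cos(s) + 1)*(cos(s) + 3)*sin(s)/(cos(s)^2 + 3*cos(s) + 2) - (cos(s) + 1)*(cos(s) + 5)*sin(s)/(cos(s)^2 + 3*cos(s) + 2) - (cos(s) + 3)*(cos(s) + 5)*sin(s)/(cos(s)^2 + 3*cos(s) + 2) = (sin(s)^2 - 4*cos(s) - 2)*sin(s)/(cos(s) + 2)^2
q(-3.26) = 7.99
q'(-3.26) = 0.23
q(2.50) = 7.70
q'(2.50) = 0.65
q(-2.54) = 7.73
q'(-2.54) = -0.66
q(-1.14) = 7.66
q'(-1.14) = 0.44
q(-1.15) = 7.65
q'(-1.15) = 0.44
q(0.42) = 7.94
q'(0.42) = -0.26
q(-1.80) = 7.47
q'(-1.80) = 0.04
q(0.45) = 7.93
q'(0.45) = -0.28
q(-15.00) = 7.66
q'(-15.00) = -0.62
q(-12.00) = 7.90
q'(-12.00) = -0.34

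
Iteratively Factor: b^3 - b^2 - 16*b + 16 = (b - 4)*(b^2 + 3*b - 4) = (b - 4)*(b - 1)*(b + 4)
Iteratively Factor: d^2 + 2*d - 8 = (d + 4)*(d - 2)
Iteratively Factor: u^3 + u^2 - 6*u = (u)*(u^2 + u - 6) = u*(u + 3)*(u - 2)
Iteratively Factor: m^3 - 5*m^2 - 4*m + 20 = (m - 2)*(m^2 - 3*m - 10) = (m - 5)*(m - 2)*(m + 2)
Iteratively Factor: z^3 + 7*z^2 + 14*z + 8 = (z + 4)*(z^2 + 3*z + 2) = (z + 1)*(z + 4)*(z + 2)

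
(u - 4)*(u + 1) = u^2 - 3*u - 4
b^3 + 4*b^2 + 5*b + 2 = (b + 1)^2*(b + 2)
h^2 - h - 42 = (h - 7)*(h + 6)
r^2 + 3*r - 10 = (r - 2)*(r + 5)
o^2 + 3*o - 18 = (o - 3)*(o + 6)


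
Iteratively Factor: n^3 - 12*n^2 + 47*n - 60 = (n - 5)*(n^2 - 7*n + 12) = (n - 5)*(n - 3)*(n - 4)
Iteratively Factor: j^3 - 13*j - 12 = (j + 3)*(j^2 - 3*j - 4) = (j + 1)*(j + 3)*(j - 4)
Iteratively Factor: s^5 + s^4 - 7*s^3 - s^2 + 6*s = (s + 3)*(s^4 - 2*s^3 - s^2 + 2*s) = (s - 1)*(s + 3)*(s^3 - s^2 - 2*s) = (s - 2)*(s - 1)*(s + 3)*(s^2 + s) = s*(s - 2)*(s - 1)*(s + 3)*(s + 1)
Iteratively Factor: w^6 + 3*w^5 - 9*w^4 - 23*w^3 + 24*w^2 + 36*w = (w - 2)*(w^5 + 5*w^4 + w^3 - 21*w^2 - 18*w) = (w - 2)*(w + 1)*(w^4 + 4*w^3 - 3*w^2 - 18*w) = (w - 2)*(w + 1)*(w + 3)*(w^3 + w^2 - 6*w) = (w - 2)^2*(w + 1)*(w + 3)*(w^2 + 3*w) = w*(w - 2)^2*(w + 1)*(w + 3)*(w + 3)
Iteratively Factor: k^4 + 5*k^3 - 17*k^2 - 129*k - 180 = (k + 4)*(k^3 + k^2 - 21*k - 45) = (k - 5)*(k + 4)*(k^2 + 6*k + 9) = (k - 5)*(k + 3)*(k + 4)*(k + 3)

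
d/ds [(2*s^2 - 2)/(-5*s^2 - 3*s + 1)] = 2*(-3*s^2 - 8*s - 3)/(25*s^4 + 30*s^3 - s^2 - 6*s + 1)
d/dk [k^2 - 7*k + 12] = 2*k - 7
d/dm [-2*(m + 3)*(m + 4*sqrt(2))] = -4*m - 8*sqrt(2) - 6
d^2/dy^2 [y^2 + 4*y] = 2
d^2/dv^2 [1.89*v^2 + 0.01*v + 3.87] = 3.78000000000000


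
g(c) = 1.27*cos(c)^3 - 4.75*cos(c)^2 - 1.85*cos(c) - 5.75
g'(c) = -3.81*sin(c)*cos(c)^2 + 9.5*sin(c)*cos(c) + 1.85*sin(c)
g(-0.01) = -11.08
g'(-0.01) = -0.08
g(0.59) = -9.84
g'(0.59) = 3.96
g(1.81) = -5.60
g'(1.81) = -0.60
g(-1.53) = -5.83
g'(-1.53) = -2.23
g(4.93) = -6.36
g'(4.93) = -3.64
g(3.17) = -9.92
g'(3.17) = 0.33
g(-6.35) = -11.06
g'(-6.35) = -0.50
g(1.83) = -5.61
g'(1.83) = -0.81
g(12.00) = -9.93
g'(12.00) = -3.84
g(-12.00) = -9.93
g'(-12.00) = 3.84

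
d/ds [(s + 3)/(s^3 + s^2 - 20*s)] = (s*(s^2 + s - 20) - (s + 3)*(3*s^2 + 2*s - 20))/(s^2*(s^2 + s - 20)^2)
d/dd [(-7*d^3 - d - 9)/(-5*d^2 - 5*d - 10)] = (-(2*d + 1)*(7*d^3 + d + 9) + (21*d^2 + 1)*(d^2 + d + 2))/(5*(d^2 + d + 2)^2)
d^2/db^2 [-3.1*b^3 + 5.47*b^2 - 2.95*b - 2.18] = 10.94 - 18.6*b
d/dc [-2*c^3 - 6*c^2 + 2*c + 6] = -6*c^2 - 12*c + 2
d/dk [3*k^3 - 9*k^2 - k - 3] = 9*k^2 - 18*k - 1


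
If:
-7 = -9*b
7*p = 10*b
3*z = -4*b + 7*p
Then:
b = 7/9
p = 10/9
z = 14/9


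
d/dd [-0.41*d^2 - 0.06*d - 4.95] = -0.82*d - 0.06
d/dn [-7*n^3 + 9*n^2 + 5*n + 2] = -21*n^2 + 18*n + 5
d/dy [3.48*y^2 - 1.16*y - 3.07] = 6.96*y - 1.16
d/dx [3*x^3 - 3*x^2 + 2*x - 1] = 9*x^2 - 6*x + 2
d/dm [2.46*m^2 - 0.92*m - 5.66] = 4.92*m - 0.92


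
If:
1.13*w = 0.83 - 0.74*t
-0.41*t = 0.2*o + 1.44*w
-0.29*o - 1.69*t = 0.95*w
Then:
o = -4.08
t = 0.45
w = 0.44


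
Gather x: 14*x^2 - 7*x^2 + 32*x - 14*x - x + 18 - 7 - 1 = 7*x^2 + 17*x + 10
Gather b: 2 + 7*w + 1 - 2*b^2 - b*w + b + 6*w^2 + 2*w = -2*b^2 + b*(1 - w) + 6*w^2 + 9*w + 3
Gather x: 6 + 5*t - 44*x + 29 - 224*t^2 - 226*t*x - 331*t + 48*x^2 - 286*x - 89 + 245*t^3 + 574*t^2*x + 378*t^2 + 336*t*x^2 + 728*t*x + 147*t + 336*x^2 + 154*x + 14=245*t^3 + 154*t^2 - 179*t + x^2*(336*t + 384) + x*(574*t^2 + 502*t - 176) - 40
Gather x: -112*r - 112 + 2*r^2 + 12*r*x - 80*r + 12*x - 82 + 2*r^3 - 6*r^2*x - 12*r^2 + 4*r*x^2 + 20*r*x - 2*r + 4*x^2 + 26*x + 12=2*r^3 - 10*r^2 - 194*r + x^2*(4*r + 4) + x*(-6*r^2 + 32*r + 38) - 182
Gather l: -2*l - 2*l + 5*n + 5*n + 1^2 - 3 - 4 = -4*l + 10*n - 6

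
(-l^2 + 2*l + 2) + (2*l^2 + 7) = l^2 + 2*l + 9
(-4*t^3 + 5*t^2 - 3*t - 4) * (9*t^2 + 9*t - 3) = -36*t^5 + 9*t^4 + 30*t^3 - 78*t^2 - 27*t + 12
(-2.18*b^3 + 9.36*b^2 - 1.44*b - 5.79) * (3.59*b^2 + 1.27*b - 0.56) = -7.8262*b^5 + 30.8338*b^4 + 7.9384*b^3 - 27.8565*b^2 - 6.5469*b + 3.2424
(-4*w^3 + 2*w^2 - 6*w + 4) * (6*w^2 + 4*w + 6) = -24*w^5 - 4*w^4 - 52*w^3 + 12*w^2 - 20*w + 24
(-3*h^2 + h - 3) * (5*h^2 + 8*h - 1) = -15*h^4 - 19*h^3 - 4*h^2 - 25*h + 3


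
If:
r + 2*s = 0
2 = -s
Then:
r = 4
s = -2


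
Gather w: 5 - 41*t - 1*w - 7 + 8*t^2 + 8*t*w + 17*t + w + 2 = 8*t^2 + 8*t*w - 24*t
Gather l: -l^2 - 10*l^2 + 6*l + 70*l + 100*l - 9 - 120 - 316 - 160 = -11*l^2 + 176*l - 605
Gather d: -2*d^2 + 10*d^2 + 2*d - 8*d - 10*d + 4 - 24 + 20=8*d^2 - 16*d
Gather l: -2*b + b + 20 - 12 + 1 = 9 - b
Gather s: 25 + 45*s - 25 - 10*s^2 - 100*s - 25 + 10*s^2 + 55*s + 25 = 0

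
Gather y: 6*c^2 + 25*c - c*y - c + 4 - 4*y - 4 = 6*c^2 + 24*c + y*(-c - 4)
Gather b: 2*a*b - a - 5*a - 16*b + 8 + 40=-6*a + b*(2*a - 16) + 48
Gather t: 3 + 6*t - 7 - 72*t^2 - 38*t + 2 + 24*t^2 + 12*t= -48*t^2 - 20*t - 2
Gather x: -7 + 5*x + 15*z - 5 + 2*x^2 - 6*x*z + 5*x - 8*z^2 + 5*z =2*x^2 + x*(10 - 6*z) - 8*z^2 + 20*z - 12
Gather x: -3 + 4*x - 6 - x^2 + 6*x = -x^2 + 10*x - 9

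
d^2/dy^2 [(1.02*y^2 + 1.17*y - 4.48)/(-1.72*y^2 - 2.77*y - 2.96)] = (2.79671999999999*y^3 + 110.679936*y^2 + 163.807296*y + 24.444496)/(5.088448*y^6 + 24.584304*y^5 + 65.862756*y^4 + 105.869677*y^3 + 113.345208*y^2 + 72.808896*y + 25.934336)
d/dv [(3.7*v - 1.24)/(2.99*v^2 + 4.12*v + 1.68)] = (-11.063*v^2 + 7.4152*v + 11.3248)/(8.9401*v^4 + 24.6376*v^3 + 27.0208*v^2 + 13.8432*v + 2.8224)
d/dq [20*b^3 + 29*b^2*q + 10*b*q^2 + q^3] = 29*b^2 + 20*b*q + 3*q^2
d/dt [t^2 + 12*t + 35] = 2*t + 12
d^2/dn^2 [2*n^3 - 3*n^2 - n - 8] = 12*n - 6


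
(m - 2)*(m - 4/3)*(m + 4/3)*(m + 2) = m^4 - 52*m^2/9 + 64/9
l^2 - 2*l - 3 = (l - 3)*(l + 1)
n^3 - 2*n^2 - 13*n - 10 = (n - 5)*(n + 1)*(n + 2)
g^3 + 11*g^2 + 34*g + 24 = (g + 1)*(g + 4)*(g + 6)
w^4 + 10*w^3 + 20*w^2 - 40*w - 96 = (w - 2)*(w + 2)*(w + 4)*(w + 6)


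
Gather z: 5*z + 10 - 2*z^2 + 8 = -2*z^2 + 5*z + 18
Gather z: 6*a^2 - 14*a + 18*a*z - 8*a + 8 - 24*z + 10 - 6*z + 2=6*a^2 - 22*a + z*(18*a - 30) + 20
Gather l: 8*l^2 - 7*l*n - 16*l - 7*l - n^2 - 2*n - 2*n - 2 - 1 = 8*l^2 + l*(-7*n - 23) - n^2 - 4*n - 3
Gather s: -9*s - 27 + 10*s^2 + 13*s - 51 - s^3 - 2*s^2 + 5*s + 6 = -s^3 + 8*s^2 + 9*s - 72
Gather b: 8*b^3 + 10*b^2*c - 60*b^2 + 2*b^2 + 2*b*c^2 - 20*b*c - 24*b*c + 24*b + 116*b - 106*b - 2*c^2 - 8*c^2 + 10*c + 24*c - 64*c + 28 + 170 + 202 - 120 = 8*b^3 + b^2*(10*c - 58) + b*(2*c^2 - 44*c + 34) - 10*c^2 - 30*c + 280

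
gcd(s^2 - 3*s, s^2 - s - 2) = 1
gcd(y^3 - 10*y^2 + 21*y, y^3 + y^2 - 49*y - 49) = y - 7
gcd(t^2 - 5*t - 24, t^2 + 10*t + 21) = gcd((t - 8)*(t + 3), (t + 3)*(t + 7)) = t + 3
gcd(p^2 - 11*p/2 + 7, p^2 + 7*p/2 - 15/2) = 1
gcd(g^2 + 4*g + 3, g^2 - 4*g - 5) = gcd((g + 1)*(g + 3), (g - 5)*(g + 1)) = g + 1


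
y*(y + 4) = y^2 + 4*y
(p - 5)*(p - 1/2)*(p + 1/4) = p^3 - 21*p^2/4 + 9*p/8 + 5/8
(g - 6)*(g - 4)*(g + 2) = g^3 - 8*g^2 + 4*g + 48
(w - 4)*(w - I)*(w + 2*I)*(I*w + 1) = I*w^4 - 4*I*w^3 + 3*I*w^2 + 2*w - 12*I*w - 8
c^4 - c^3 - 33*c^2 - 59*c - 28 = (c - 7)*(c + 1)^2*(c + 4)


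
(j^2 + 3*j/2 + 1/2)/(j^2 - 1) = (j + 1/2)/(j - 1)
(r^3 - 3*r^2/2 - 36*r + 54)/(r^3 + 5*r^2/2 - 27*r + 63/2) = (r^2 - 36)/(r^2 + 4*r - 21)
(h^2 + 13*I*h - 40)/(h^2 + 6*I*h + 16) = (h + 5*I)/(h - 2*I)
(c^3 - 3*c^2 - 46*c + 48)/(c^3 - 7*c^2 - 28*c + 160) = (c^2 + 5*c - 6)/(c^2 + c - 20)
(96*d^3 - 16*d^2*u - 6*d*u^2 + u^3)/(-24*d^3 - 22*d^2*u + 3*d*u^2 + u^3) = (-24*d^2 - 2*d*u + u^2)/(6*d^2 + 7*d*u + u^2)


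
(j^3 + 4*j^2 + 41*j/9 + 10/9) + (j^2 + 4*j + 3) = j^3 + 5*j^2 + 77*j/9 + 37/9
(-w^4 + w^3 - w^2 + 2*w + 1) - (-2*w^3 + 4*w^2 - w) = -w^4 + 3*w^3 - 5*w^2 + 3*w + 1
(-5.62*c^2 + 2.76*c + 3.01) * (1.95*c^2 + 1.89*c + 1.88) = -10.959*c^4 - 5.2398*c^3 + 0.520299999999999*c^2 + 10.8777*c + 5.6588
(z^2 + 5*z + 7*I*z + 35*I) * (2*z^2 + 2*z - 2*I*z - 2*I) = 2*z^4 + 12*z^3 + 12*I*z^3 + 24*z^2 + 72*I*z^2 + 84*z + 60*I*z + 70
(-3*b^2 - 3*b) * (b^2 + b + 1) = -3*b^4 - 6*b^3 - 6*b^2 - 3*b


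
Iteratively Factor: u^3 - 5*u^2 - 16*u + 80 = (u - 4)*(u^2 - u - 20) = (u - 5)*(u - 4)*(u + 4)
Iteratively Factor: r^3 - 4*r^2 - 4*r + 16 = (r - 4)*(r^2 - 4) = (r - 4)*(r + 2)*(r - 2)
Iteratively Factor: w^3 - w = (w - 1)*(w^2 + w) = (w - 1)*(w + 1)*(w)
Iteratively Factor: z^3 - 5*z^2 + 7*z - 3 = (z - 1)*(z^2 - 4*z + 3) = (z - 3)*(z - 1)*(z - 1)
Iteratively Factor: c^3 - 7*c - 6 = (c + 2)*(c^2 - 2*c - 3) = (c - 3)*(c + 2)*(c + 1)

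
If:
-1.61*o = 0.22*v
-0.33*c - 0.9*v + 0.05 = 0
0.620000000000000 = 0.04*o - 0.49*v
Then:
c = 3.56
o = 0.17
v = -1.25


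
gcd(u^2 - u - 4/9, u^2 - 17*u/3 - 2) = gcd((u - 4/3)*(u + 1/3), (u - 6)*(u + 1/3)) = u + 1/3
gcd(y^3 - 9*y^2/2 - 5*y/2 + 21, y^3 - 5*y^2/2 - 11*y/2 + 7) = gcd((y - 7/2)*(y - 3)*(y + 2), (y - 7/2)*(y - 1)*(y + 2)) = y^2 - 3*y/2 - 7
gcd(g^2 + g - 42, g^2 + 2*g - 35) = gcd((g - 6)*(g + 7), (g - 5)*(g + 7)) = g + 7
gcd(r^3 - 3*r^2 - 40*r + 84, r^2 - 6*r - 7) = r - 7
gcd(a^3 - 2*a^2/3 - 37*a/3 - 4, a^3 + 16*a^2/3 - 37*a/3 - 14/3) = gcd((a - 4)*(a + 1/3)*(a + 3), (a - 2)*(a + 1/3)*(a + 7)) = a + 1/3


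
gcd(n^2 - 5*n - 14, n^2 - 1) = 1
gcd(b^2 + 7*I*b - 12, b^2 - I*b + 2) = 1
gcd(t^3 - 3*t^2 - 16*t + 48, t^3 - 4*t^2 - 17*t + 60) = t^2 + t - 12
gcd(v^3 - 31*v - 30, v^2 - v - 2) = v + 1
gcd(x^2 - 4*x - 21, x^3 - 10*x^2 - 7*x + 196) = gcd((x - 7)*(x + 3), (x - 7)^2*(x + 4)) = x - 7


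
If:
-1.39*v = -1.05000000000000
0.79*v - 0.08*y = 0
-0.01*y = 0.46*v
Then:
No Solution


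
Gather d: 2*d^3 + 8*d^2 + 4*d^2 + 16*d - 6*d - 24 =2*d^3 + 12*d^2 + 10*d - 24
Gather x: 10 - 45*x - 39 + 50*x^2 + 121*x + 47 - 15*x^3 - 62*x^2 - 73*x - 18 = -15*x^3 - 12*x^2 + 3*x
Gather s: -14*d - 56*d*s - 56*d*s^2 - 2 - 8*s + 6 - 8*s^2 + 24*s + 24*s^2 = -14*d + s^2*(16 - 56*d) + s*(16 - 56*d) + 4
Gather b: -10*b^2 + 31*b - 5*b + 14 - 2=-10*b^2 + 26*b + 12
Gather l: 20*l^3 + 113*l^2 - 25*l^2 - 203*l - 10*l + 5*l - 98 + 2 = 20*l^3 + 88*l^2 - 208*l - 96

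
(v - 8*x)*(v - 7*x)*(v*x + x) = v^3*x - 15*v^2*x^2 + v^2*x + 56*v*x^3 - 15*v*x^2 + 56*x^3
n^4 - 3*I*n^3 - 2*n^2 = n^2*(n - 2*I)*(n - I)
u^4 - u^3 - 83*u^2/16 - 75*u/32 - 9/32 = (u - 3)*(u + 1/4)^2*(u + 3/2)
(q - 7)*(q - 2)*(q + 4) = q^3 - 5*q^2 - 22*q + 56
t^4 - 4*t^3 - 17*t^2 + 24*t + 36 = (t - 6)*(t - 2)*(t + 1)*(t + 3)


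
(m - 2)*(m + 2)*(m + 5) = m^3 + 5*m^2 - 4*m - 20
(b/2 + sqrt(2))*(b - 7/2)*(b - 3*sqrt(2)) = b^3/2 - 7*b^2/4 - sqrt(2)*b^2/2 - 6*b + 7*sqrt(2)*b/4 + 21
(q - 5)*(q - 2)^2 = q^3 - 9*q^2 + 24*q - 20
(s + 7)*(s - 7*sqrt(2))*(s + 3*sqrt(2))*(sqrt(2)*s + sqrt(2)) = sqrt(2)*s^4 - 8*s^3 + 8*sqrt(2)*s^3 - 64*s^2 - 35*sqrt(2)*s^2 - 336*sqrt(2)*s - 56*s - 294*sqrt(2)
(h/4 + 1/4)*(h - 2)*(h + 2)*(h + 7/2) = h^4/4 + 9*h^3/8 - h^2/8 - 9*h/2 - 7/2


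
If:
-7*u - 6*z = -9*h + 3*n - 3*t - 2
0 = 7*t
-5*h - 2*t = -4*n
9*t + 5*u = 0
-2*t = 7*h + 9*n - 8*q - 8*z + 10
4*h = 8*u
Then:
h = 0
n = 0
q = 11/12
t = 0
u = 0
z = 1/3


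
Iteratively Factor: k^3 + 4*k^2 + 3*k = (k + 3)*(k^2 + k) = k*(k + 3)*(k + 1)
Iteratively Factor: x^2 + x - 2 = (x + 2)*(x - 1)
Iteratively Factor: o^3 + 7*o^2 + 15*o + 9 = (o + 3)*(o^2 + 4*o + 3) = (o + 3)^2*(o + 1)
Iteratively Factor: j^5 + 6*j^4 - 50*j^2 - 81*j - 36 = (j + 1)*(j^4 + 5*j^3 - 5*j^2 - 45*j - 36) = (j + 1)*(j + 3)*(j^3 + 2*j^2 - 11*j - 12) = (j - 3)*(j + 1)*(j + 3)*(j^2 + 5*j + 4) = (j - 3)*(j + 1)*(j + 3)*(j + 4)*(j + 1)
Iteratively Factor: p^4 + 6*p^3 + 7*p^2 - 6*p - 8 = (p + 4)*(p^3 + 2*p^2 - p - 2) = (p - 1)*(p + 4)*(p^2 + 3*p + 2) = (p - 1)*(p + 1)*(p + 4)*(p + 2)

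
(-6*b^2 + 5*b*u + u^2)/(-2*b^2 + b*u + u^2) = (6*b + u)/(2*b + u)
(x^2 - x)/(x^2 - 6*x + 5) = x/(x - 5)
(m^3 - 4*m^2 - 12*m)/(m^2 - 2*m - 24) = m*(m + 2)/(m + 4)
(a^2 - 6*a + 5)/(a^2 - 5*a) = (a - 1)/a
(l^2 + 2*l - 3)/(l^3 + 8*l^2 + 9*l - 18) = 1/(l + 6)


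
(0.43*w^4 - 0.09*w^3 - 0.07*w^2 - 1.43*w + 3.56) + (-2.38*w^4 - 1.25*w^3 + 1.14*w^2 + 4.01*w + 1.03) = -1.95*w^4 - 1.34*w^3 + 1.07*w^2 + 2.58*w + 4.59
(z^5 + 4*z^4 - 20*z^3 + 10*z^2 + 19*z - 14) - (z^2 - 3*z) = z^5 + 4*z^4 - 20*z^3 + 9*z^2 + 22*z - 14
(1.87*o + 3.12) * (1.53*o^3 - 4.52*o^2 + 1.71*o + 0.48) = 2.8611*o^4 - 3.6788*o^3 - 10.9047*o^2 + 6.2328*o + 1.4976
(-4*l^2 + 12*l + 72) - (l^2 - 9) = -5*l^2 + 12*l + 81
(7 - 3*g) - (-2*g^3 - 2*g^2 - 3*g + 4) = 2*g^3 + 2*g^2 + 3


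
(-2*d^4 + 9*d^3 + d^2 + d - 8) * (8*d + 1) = -16*d^5 + 70*d^4 + 17*d^3 + 9*d^2 - 63*d - 8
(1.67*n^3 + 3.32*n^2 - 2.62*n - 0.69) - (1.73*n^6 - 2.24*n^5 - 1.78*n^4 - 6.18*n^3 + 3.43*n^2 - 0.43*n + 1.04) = -1.73*n^6 + 2.24*n^5 + 1.78*n^4 + 7.85*n^3 - 0.11*n^2 - 2.19*n - 1.73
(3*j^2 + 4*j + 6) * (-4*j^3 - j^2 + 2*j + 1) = -12*j^5 - 19*j^4 - 22*j^3 + 5*j^2 + 16*j + 6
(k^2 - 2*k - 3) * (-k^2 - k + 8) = -k^4 + k^3 + 13*k^2 - 13*k - 24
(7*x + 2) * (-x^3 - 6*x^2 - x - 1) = -7*x^4 - 44*x^3 - 19*x^2 - 9*x - 2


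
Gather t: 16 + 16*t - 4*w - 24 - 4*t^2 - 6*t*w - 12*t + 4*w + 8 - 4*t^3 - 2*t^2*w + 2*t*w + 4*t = -4*t^3 + t^2*(-2*w - 4) + t*(8 - 4*w)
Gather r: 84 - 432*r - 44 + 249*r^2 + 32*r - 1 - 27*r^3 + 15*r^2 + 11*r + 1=-27*r^3 + 264*r^2 - 389*r + 40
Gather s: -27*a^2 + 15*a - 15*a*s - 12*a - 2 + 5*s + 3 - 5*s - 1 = -27*a^2 - 15*a*s + 3*a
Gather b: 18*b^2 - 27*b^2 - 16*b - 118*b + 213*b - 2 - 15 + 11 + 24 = -9*b^2 + 79*b + 18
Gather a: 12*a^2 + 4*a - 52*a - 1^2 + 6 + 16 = 12*a^2 - 48*a + 21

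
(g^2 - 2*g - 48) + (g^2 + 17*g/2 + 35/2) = 2*g^2 + 13*g/2 - 61/2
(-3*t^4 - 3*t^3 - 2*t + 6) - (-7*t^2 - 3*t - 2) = -3*t^4 - 3*t^3 + 7*t^2 + t + 8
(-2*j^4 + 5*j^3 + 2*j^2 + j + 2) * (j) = -2*j^5 + 5*j^4 + 2*j^3 + j^2 + 2*j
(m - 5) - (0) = m - 5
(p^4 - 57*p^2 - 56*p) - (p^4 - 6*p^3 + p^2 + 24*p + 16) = 6*p^3 - 58*p^2 - 80*p - 16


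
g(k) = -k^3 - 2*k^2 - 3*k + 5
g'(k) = -3*k^2 - 4*k - 3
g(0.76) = 1.13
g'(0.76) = -7.77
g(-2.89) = 21.10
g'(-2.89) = -16.50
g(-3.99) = 48.65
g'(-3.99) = -34.80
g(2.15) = -20.63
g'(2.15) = -25.47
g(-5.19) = 106.50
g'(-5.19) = -63.05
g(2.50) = -30.62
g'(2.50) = -31.75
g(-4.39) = 64.23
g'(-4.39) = -43.26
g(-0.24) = 5.62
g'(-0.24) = -2.21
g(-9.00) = 599.00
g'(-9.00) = -210.00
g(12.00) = -2047.00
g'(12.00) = -483.00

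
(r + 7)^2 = r^2 + 14*r + 49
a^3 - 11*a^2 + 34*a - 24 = (a - 6)*(a - 4)*(a - 1)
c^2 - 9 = (c - 3)*(c + 3)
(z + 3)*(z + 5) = z^2 + 8*z + 15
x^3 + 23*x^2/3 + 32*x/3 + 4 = (x + 2/3)*(x + 1)*(x + 6)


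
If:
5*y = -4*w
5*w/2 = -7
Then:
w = -14/5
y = 56/25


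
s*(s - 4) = s^2 - 4*s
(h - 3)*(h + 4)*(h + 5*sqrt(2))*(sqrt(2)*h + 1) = sqrt(2)*h^4 + sqrt(2)*h^3 + 11*h^3 - 7*sqrt(2)*h^2 + 11*h^2 - 132*h + 5*sqrt(2)*h - 60*sqrt(2)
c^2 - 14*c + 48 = (c - 8)*(c - 6)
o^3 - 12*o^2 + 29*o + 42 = (o - 7)*(o - 6)*(o + 1)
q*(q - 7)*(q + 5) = q^3 - 2*q^2 - 35*q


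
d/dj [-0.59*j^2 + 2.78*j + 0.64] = 2.78 - 1.18*j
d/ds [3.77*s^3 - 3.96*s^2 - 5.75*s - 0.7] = 11.31*s^2 - 7.92*s - 5.75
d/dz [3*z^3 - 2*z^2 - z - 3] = 9*z^2 - 4*z - 1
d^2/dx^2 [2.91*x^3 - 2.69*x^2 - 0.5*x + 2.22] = 17.46*x - 5.38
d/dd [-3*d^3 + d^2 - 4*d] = -9*d^2 + 2*d - 4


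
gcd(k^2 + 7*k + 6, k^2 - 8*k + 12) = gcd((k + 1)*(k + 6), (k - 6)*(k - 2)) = 1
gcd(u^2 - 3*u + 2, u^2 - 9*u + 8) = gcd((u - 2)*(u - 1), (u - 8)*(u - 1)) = u - 1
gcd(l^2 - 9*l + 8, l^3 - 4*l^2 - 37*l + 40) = l^2 - 9*l + 8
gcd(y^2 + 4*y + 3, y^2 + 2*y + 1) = y + 1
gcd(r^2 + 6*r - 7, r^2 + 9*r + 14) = r + 7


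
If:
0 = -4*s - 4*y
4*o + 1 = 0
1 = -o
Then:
No Solution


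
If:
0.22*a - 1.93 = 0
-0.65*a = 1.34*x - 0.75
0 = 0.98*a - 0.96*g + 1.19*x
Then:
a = 8.77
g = 4.37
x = -3.70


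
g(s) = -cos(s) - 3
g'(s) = sin(s)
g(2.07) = -2.52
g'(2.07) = 0.88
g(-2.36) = -2.29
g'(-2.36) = -0.70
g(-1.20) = -3.36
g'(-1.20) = -0.93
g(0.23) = -3.97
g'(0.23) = 0.23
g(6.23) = -4.00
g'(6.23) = -0.05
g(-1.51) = -3.06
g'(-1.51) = -1.00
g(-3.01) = -2.01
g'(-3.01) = -0.13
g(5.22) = -3.49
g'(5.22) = -0.87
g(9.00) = -2.09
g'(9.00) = 0.41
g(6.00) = -3.96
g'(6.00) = -0.28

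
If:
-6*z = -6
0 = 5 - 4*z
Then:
No Solution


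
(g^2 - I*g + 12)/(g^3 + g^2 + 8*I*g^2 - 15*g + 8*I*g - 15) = (g - 4*I)/(g^2 + g*(1 + 5*I) + 5*I)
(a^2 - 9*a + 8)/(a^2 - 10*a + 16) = (a - 1)/(a - 2)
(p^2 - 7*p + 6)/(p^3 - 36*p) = (p - 1)/(p*(p + 6))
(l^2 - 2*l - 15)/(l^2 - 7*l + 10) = (l + 3)/(l - 2)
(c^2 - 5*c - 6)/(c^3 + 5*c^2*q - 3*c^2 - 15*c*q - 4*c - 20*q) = (c - 6)/(c^2 + 5*c*q - 4*c - 20*q)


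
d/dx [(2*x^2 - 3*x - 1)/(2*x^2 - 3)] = (6*x^2 - 8*x + 9)/(4*x^4 - 12*x^2 + 9)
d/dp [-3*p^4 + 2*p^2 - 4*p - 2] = -12*p^3 + 4*p - 4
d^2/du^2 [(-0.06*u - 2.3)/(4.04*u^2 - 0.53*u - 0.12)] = ((0.06*u + 2.3)*(8.08*u - 0.53)*(16.16*u - 1.06) + (1.4544*u + 18.5204)*(-4.04*u^2 + 0.53*u + 0.12))/(-4.04*u^2 + 0.53*u + 0.12)^3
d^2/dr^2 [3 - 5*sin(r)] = 5*sin(r)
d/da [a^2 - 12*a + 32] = 2*a - 12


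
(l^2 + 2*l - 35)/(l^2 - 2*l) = (l^2 + 2*l - 35)/(l*(l - 2))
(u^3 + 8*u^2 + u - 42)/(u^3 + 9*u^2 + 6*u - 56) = (u + 3)/(u + 4)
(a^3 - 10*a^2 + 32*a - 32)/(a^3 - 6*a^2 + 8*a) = (a - 4)/a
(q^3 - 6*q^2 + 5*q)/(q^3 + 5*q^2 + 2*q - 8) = q*(q - 5)/(q^2 + 6*q + 8)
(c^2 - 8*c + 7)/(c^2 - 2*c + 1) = (c - 7)/(c - 1)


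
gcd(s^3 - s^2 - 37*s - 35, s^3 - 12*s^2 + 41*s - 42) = s - 7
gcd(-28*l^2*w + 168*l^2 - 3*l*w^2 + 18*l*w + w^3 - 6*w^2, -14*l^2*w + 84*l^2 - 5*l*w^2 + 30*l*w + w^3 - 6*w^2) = -7*l*w + 42*l + w^2 - 6*w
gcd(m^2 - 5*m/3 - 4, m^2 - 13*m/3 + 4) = m - 3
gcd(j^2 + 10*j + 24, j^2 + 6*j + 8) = j + 4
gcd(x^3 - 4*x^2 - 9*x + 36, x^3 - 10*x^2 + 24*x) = x - 4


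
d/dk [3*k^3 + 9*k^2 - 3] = 9*k*(k + 2)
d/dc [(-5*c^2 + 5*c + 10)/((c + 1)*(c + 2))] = -20/(c^2 + 4*c + 4)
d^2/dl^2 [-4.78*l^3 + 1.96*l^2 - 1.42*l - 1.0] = 3.92 - 28.68*l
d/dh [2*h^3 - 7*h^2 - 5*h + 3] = 6*h^2 - 14*h - 5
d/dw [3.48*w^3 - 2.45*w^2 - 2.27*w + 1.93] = 10.44*w^2 - 4.9*w - 2.27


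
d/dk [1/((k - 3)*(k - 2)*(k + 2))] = (-(k - 3)*(k - 2) - (k - 3)*(k + 2) - (k - 2)*(k + 2))/((k - 3)^2*(k - 2)^2*(k + 2)^2)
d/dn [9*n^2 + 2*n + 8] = 18*n + 2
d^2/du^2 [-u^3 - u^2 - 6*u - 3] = -6*u - 2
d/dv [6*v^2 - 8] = 12*v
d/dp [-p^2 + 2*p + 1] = 2 - 2*p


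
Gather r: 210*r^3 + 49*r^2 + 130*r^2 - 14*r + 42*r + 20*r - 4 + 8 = 210*r^3 + 179*r^2 + 48*r + 4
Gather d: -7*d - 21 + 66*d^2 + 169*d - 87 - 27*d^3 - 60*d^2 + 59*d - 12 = -27*d^3 + 6*d^2 + 221*d - 120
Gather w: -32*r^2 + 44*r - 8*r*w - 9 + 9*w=-32*r^2 + 44*r + w*(9 - 8*r) - 9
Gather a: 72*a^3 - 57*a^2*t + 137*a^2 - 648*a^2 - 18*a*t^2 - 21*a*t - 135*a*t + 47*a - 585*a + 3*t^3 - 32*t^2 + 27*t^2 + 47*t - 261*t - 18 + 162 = 72*a^3 + a^2*(-57*t - 511) + a*(-18*t^2 - 156*t - 538) + 3*t^3 - 5*t^2 - 214*t + 144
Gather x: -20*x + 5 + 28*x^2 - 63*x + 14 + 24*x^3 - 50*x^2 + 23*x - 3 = 24*x^3 - 22*x^2 - 60*x + 16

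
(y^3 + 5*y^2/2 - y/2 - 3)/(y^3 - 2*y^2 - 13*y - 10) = (2*y^2 + y - 3)/(2*(y^2 - 4*y - 5))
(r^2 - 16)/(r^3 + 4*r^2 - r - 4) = (r - 4)/(r^2 - 1)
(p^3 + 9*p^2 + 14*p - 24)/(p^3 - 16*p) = (p^2 + 5*p - 6)/(p*(p - 4))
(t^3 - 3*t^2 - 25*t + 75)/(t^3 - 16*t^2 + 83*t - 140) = (t^2 + 2*t - 15)/(t^2 - 11*t + 28)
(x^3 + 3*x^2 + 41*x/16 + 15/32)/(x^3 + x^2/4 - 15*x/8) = (16*x^2 + 24*x + 5)/(4*x*(4*x - 5))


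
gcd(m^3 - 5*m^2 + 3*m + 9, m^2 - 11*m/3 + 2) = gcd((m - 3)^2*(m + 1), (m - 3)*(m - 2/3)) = m - 3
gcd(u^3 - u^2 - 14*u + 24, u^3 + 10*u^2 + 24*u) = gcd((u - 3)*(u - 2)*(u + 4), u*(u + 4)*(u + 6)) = u + 4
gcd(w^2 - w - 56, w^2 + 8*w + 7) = w + 7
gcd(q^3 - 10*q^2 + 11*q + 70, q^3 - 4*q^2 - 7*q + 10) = q^2 - 3*q - 10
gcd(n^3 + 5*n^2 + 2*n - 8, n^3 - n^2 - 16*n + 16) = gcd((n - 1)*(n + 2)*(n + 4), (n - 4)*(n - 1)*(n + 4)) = n^2 + 3*n - 4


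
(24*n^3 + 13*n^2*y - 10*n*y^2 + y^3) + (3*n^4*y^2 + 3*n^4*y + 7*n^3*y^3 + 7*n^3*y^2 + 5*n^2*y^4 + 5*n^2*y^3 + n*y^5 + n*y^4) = 3*n^4*y^2 + 3*n^4*y + 7*n^3*y^3 + 7*n^3*y^2 + 24*n^3 + 5*n^2*y^4 + 5*n^2*y^3 + 13*n^2*y + n*y^5 + n*y^4 - 10*n*y^2 + y^3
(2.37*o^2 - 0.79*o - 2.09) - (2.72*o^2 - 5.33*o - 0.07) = -0.35*o^2 + 4.54*o - 2.02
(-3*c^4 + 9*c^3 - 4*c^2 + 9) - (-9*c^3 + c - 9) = -3*c^4 + 18*c^3 - 4*c^2 - c + 18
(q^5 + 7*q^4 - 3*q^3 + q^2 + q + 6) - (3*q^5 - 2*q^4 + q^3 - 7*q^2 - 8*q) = -2*q^5 + 9*q^4 - 4*q^3 + 8*q^2 + 9*q + 6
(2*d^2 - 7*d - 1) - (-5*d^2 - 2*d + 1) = 7*d^2 - 5*d - 2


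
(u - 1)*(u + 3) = u^2 + 2*u - 3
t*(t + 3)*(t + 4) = t^3 + 7*t^2 + 12*t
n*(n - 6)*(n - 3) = n^3 - 9*n^2 + 18*n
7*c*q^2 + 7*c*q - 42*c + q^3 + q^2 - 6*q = (7*c + q)*(q - 2)*(q + 3)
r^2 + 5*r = r*(r + 5)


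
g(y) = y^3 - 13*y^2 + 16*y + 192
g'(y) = 3*y^2 - 26*y + 16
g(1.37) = 192.09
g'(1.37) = -13.99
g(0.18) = 194.46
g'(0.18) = 11.42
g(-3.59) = -79.25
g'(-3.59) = 148.00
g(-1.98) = 101.59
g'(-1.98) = 79.24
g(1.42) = 191.37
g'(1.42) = -14.87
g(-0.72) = 173.37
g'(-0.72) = 36.28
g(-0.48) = 181.21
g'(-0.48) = 29.17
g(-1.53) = 133.51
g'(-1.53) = 62.80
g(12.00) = 240.00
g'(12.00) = 136.00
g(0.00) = 192.00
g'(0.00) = 16.00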